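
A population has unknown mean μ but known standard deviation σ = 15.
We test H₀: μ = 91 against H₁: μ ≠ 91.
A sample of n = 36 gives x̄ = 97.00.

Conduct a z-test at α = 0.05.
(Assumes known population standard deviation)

Answer: z = 2.4000, reject H₀

Derivation:
Standard error: SE = σ/√n = 15/√36 = 2.5000
z-statistic: z = (x̄ - μ₀)/SE = (97.00 - 91)/2.5000 = 2.4000
Critical value: ±1.960
p-value = 0.0164
Decision: reject H₀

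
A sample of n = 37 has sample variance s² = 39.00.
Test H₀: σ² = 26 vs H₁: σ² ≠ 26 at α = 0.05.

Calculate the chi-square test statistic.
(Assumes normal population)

df = n - 1 = 36
χ² = (n-1)s²/σ₀² = 36×39.00/26 = 54.0000
Critical values: χ²_{0.975,36} = 21.336, χ²_{0.025,36} = 54.437
Rejection region: χ² < 21.336 or χ² > 54.437
Decision: fail to reject H₀

Answer: χ² = 54.0000, fail to reject H₀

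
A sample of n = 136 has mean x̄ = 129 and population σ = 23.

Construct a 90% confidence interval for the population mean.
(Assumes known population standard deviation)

Confidence level: 90%, α = 0.1
z_0.05 = 1.645
SE = σ/√n = 23/√136 = 1.9722
Margin of error = 1.645 × 1.9722 = 3.2443
CI: x̄ ± margin = 129 ± 3.2443
CI: (125.7557, 132.2443)

Answer: (125.7557, 132.2443)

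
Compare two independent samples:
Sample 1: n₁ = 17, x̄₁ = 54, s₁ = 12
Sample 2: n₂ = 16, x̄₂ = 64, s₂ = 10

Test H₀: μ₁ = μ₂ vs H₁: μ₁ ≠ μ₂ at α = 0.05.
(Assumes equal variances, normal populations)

Answer: t = -2.5917, reject H₀

Derivation:
Pooled variance: s²_p = [16×12² + 15×10²]/(31) = 122.7097
s_p = 11.0774
SE = s_p×√(1/n₁ + 1/n₂) = 11.0774×√(1/17 + 1/16) = 3.8584
t = (x̄₁ - x̄₂)/SE = (54 - 64)/3.8584 = -2.5917
df = 31, t-critical = ±2.040
Decision: reject H₀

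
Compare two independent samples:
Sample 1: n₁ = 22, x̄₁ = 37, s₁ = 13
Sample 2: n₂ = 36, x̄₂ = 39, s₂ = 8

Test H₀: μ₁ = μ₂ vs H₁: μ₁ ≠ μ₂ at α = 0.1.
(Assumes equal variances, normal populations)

Answer: t = -0.7269, fail to reject H₀

Derivation:
Pooled variance: s²_p = [21×13² + 35×8²]/(56) = 103.3750
s_p = 10.1673
SE = s_p×√(1/n₁ + 1/n₂) = 10.1673×√(1/22 + 1/36) = 2.7514
t = (x̄₁ - x̄₂)/SE = (37 - 39)/2.7514 = -0.7269
df = 56, t-critical = ±1.673
Decision: fail to reject H₀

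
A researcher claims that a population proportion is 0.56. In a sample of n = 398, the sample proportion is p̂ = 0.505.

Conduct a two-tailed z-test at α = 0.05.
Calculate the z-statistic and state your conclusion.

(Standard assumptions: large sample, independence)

Answer: z = -2.2104, reject H₀

Derivation:
H₀: p = 0.56, H₁: p ≠ 0.56
Standard error: SE = √(p₀(1-p₀)/n) = √(0.56×0.44/398) = 0.024882
z-statistic: z = (p̂ - p₀)/SE = (0.505 - 0.56)/0.024882 = -2.2104
Critical value: z_0.025 = ±1.960
p-value = 0.0271
Decision: reject H₀ at α = 0.05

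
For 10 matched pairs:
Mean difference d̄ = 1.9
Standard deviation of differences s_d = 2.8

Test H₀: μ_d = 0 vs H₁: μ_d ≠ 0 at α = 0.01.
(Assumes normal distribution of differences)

df = n - 1 = 9
SE = s_d/√n = 2.8/√10 = 0.8854
t = d̄/SE = 1.9/0.8854 = 2.1459
Critical value: t_{0.005,9} = ±3.250
p-value ≈ 0.0604
Decision: fail to reject H₀

Answer: t = 2.1459, fail to reject H₀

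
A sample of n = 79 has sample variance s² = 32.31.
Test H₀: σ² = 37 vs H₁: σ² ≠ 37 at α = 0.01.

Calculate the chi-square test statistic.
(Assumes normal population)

Answer: χ² = 68.1130, fail to reject H₀

Derivation:
df = n - 1 = 78
χ² = (n-1)s²/σ₀² = 78×32.31/37 = 68.1130
Critical values: χ²_{0.995,78} = 49.582, χ²_{0.005,78} = 113.911
Rejection region: χ² < 49.582 or χ² > 113.911
Decision: fail to reject H₀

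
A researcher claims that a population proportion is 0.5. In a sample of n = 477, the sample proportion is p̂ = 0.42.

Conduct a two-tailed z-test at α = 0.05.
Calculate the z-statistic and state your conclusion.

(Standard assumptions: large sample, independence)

H₀: p = 0.5, H₁: p ≠ 0.5
Standard error: SE = √(p₀(1-p₀)/n) = √(0.5×0.5/477) = 0.022893
z-statistic: z = (p̂ - p₀)/SE = (0.42 - 0.5)/0.022893 = -3.4945
Critical value: z_0.025 = ±1.960
p-value = 0.0005
Decision: reject H₀ at α = 0.05

Answer: z = -3.4945, reject H₀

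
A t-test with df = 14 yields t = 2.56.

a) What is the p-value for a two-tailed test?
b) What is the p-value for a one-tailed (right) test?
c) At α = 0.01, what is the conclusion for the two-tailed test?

Using t-distribution with df = 14:
a) Two-tailed: p = 2×P(T > 2.56) = 0.0227
b) One-tailed: p = P(T > 2.56) = 0.0113
c) 0.0227 ≥ 0.01, fail to reject H₀

Answer: a) 0.0227, b) 0.0113, c) fail to reject H₀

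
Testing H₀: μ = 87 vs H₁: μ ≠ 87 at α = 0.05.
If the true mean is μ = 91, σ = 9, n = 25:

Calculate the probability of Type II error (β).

Answer: β ≈ 0.3966

Derivation:
SE = σ/√n = 9/√25 = 1.8000
Critical values: μ₀ ± z_0.025×SE = 87 ± 1.960×1.8000
Acceptance region: (83.4720, 90.5280)
Under H₁ (μ = 91): z_high = (90.5280 - 91)/1.8000 = -0.2622, z_low = (83.4720 - 91)/1.8000 = -4.1822
β = P(not reject | H₁) = Φ(-0.2622) - Φ(-4.1822) ≈ 0.3966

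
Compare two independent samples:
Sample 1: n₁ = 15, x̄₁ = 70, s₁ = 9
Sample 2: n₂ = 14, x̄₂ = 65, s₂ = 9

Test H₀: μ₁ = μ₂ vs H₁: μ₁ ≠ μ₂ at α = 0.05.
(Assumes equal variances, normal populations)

Pooled variance: s²_p = [14×9² + 13×9²]/(27) = 81.0000
s_p = 9.0000
SE = s_p×√(1/n₁ + 1/n₂) = 9.0000×√(1/15 + 1/14) = 3.3445
t = (x̄₁ - x̄₂)/SE = (70 - 65)/3.3445 = 1.4950
df = 27, t-critical = ±2.052
Decision: fail to reject H₀

Answer: t = 1.4950, fail to reject H₀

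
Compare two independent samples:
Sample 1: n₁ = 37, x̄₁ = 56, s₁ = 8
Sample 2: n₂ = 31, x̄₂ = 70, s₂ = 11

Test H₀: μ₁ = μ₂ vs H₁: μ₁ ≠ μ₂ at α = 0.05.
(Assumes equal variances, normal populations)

Answer: t = -6.0640, reject H₀

Derivation:
Pooled variance: s²_p = [36×8² + 30×11²]/(66) = 89.9091
s_p = 9.4820
SE = s_p×√(1/n₁ + 1/n₂) = 9.4820×√(1/37 + 1/31) = 2.3087
t = (x̄₁ - x̄₂)/SE = (56 - 70)/2.3087 = -6.0640
df = 66, t-critical = ±1.997
Decision: reject H₀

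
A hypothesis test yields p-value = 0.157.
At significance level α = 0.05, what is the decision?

Answer: fail to reject H₀

Derivation:
Compare p-value to α:
0.157 ≥ 0.05
Decision: fail to reject H₀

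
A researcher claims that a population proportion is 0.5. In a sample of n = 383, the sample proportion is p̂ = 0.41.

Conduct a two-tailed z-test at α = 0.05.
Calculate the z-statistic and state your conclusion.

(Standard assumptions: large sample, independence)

H₀: p = 0.5, H₁: p ≠ 0.5
Standard error: SE = √(p₀(1-p₀)/n) = √(0.5×0.5/383) = 0.025549
z-statistic: z = (p̂ - p₀)/SE = (0.41 - 0.5)/0.025549 = -3.5226
Critical value: z_0.025 = ±1.960
p-value = 0.0004
Decision: reject H₀ at α = 0.05

Answer: z = -3.5226, reject H₀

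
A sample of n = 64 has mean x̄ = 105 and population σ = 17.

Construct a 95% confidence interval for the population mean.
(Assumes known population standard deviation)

Confidence level: 95%, α = 0.05
z_0.025 = 1.960
SE = σ/√n = 17/√64 = 2.1250
Margin of error = 1.960 × 2.1250 = 4.1650
CI: x̄ ± margin = 105 ± 4.1650
CI: (100.8350, 109.1650)

Answer: (100.8350, 109.1650)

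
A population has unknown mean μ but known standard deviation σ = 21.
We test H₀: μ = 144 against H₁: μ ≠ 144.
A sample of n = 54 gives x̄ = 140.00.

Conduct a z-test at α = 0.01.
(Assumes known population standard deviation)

Standard error: SE = σ/√n = 21/√54 = 2.8577
z-statistic: z = (x̄ - μ₀)/SE = (140.00 - 144)/2.8577 = -1.3997
Critical value: ±2.576
p-value = 0.1616
Decision: fail to reject H₀

Answer: z = -1.3997, fail to reject H₀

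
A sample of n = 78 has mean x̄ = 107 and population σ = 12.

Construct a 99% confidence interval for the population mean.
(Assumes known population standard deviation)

Confidence level: 99%, α = 0.01
z_0.005 = 2.576
SE = σ/√n = 12/√78 = 1.3587
Margin of error = 2.576 × 1.3587 = 3.5000
CI: x̄ ± margin = 107 ± 3.5000
CI: (103.5000, 110.5000)

Answer: (103.5000, 110.5000)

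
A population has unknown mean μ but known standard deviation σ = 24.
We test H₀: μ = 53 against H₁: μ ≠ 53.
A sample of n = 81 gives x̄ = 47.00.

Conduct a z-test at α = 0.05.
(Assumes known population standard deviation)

Answer: z = -2.2500, reject H₀

Derivation:
Standard error: SE = σ/√n = 24/√81 = 2.6667
z-statistic: z = (x̄ - μ₀)/SE = (47.00 - 53)/2.6667 = -2.2500
Critical value: ±1.960
p-value = 0.0244
Decision: reject H₀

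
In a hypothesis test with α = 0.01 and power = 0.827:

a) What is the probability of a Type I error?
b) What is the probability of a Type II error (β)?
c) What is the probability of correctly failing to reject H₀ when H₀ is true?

Answer: a) 0.01, b) 0.173, c) 0.99

Derivation:
a) Type I error probability = α = 0.01
b) Power = P(reject H₀ | H₁ true) = 1 - β = 0.827, so Type II error probability = β = 1 - Power = 0.173
c) P(fail to reject H₀ | H₀ true) = 1 - α = 0.99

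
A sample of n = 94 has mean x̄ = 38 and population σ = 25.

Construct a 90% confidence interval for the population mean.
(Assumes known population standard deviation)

Answer: (33.7582, 42.2418)

Derivation:
Confidence level: 90%, α = 0.1
z_0.05 = 1.645
SE = σ/√n = 25/√94 = 2.5786
Margin of error = 1.645 × 2.5786 = 4.2418
CI: x̄ ± margin = 38 ± 4.2418
CI: (33.7582, 42.2418)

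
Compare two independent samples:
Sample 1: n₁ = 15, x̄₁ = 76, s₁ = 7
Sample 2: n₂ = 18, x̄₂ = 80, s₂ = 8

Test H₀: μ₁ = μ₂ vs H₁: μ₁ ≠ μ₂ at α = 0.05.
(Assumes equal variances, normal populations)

Pooled variance: s²_p = [14×7² + 17×8²]/(31) = 57.2258
s_p = 7.5648
SE = s_p×√(1/n₁ + 1/n₂) = 7.5648×√(1/15 + 1/18) = 2.6447
t = (x̄₁ - x̄₂)/SE = (76 - 80)/2.6447 = -1.5125
df = 31, t-critical = ±2.040
Decision: fail to reject H₀

Answer: t = -1.5125, fail to reject H₀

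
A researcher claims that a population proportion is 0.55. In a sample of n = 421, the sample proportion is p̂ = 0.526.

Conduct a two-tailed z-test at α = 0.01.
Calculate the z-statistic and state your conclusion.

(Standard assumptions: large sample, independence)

Answer: z = -0.9899, fail to reject H₀

Derivation:
H₀: p = 0.55, H₁: p ≠ 0.55
Standard error: SE = √(p₀(1-p₀)/n) = √(0.55×0.45/421) = 0.024246
z-statistic: z = (p̂ - p₀)/SE = (0.526 - 0.55)/0.024246 = -0.9899
Critical value: z_0.005 = ±2.576
p-value = 0.3222
Decision: fail to reject H₀ at α = 0.01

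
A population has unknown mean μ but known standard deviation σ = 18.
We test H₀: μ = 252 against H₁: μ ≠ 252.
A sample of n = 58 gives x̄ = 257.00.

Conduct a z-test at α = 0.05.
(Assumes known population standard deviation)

Answer: z = 2.1155, reject H₀

Derivation:
Standard error: SE = σ/√n = 18/√58 = 2.3635
z-statistic: z = (x̄ - μ₀)/SE = (257.00 - 252)/2.3635 = 2.1155
Critical value: ±1.960
p-value = 0.0344
Decision: reject H₀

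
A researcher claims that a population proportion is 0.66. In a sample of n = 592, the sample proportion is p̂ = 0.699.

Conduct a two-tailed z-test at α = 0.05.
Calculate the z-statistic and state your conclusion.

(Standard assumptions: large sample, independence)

H₀: p = 0.66, H₁: p ≠ 0.66
Standard error: SE = √(p₀(1-p₀)/n) = √(0.66×0.34/592) = 0.019469
z-statistic: z = (p̂ - p₀)/SE = (0.699 - 0.66)/0.019469 = 2.0032
Critical value: z_0.025 = ±1.960
p-value = 0.0452
Decision: reject H₀ at α = 0.05

Answer: z = 2.0032, reject H₀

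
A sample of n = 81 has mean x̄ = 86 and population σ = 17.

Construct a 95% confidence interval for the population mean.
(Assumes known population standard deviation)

Confidence level: 95%, α = 0.05
z_0.025 = 1.960
SE = σ/√n = 17/√81 = 1.8889
Margin of error = 1.960 × 1.8889 = 3.7022
CI: x̄ ± margin = 86 ± 3.7022
CI: (82.2978, 89.7022)

Answer: (82.2978, 89.7022)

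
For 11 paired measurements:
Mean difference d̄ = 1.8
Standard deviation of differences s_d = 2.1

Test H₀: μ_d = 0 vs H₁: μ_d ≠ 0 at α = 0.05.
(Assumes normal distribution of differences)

Answer: t = 2.8427, reject H₀

Derivation:
df = n - 1 = 10
SE = s_d/√n = 2.1/√11 = 0.6332
t = d̄/SE = 1.8/0.6332 = 2.8427
Critical value: t_{0.025,10} = ±2.228
p-value ≈ 0.0175
Decision: reject H₀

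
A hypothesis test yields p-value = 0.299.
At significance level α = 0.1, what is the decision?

Answer: fail to reject H₀

Derivation:
Compare p-value to α:
0.299 ≥ 0.1
Decision: fail to reject H₀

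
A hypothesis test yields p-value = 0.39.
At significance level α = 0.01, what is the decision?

Answer: fail to reject H₀

Derivation:
Compare p-value to α:
0.39 ≥ 0.01
Decision: fail to reject H₀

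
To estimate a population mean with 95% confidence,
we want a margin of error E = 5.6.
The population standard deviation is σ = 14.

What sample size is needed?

z_0.025 = 1.960
n = (z×σ/E)² = (1.960×14/5.6)²
n = 24.0100
Round up: n = 25

Answer: n = 25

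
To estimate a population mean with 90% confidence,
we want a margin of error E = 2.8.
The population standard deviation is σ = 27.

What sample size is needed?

z_0.05 = 1.645
n = (z×σ/E)² = (1.645×27/2.8)²
n = 251.6189
Round up: n = 252

Answer: n = 252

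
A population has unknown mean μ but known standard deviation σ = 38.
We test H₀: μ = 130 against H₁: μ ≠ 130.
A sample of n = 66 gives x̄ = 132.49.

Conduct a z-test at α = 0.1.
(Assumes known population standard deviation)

Standard error: SE = σ/√n = 38/√66 = 4.6775
z-statistic: z = (x̄ - μ₀)/SE = (132.49 - 130)/4.6775 = 0.5323
Critical value: ±1.645
p-value = 0.5945
Decision: fail to reject H₀

Answer: z = 0.5323, fail to reject H₀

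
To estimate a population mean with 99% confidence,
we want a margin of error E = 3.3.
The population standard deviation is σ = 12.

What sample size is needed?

z_0.005 = 2.576
n = (z×σ/E)² = (2.576×12/3.3)²
n = 87.7458
Round up: n = 88

Answer: n = 88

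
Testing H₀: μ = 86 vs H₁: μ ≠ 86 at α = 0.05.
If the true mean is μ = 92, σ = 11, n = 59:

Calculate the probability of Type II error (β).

Answer: β ≈ 0.0129

Derivation:
SE = σ/√n = 11/√59 = 1.4321
Critical values: μ₀ ± z_0.025×SE = 86 ± 1.960×1.4321
Acceptance region: (83.1931, 88.8069)
Under H₁ (μ = 92): z_high = (88.8069 - 92)/1.4321 = -2.2297, z_low = (83.1931 - 92)/1.4321 = -6.1496
β = P(not reject | H₁) = Φ(-2.2297) - Φ(-6.1496) ≈ 0.0129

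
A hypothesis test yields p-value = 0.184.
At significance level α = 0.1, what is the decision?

Compare p-value to α:
0.184 ≥ 0.1
Decision: fail to reject H₀

Answer: fail to reject H₀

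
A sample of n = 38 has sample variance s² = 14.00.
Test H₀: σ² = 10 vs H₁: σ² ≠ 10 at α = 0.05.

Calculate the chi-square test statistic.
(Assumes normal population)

Answer: χ² = 51.8000, fail to reject H₀

Derivation:
df = n - 1 = 37
χ² = (n-1)s²/σ₀² = 37×14.00/10 = 51.8000
Critical values: χ²_{0.975,37} = 22.106, χ²_{0.025,37} = 55.668
Rejection region: χ² < 22.106 or χ² > 55.668
Decision: fail to reject H₀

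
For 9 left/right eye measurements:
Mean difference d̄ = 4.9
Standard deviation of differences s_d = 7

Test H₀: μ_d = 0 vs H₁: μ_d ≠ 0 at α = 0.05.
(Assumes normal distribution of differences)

df = n - 1 = 8
SE = s_d/√n = 7/√9 = 2.3333
t = d̄/SE = 4.9/2.3333 = 2.1000
Critical value: t_{0.025,8} = ±2.306
p-value ≈ 0.0689
Decision: fail to reject H₀

Answer: t = 2.1000, fail to reject H₀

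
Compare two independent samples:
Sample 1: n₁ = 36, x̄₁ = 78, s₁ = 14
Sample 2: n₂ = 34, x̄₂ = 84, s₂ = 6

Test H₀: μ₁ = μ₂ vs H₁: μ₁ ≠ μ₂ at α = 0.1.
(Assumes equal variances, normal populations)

Answer: t = -2.3063, reject H₀

Derivation:
Pooled variance: s²_p = [35×14² + 33×6²]/(68) = 118.3529
s_p = 10.8790
SE = s_p×√(1/n₁ + 1/n₂) = 10.8790×√(1/36 + 1/34) = 2.6016
t = (x̄₁ - x̄₂)/SE = (78 - 84)/2.6016 = -2.3063
df = 68, t-critical = ±1.668
Decision: reject H₀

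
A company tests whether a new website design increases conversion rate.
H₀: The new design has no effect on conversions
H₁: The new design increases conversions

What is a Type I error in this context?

Answer: Switching to a new design that doesn't actually help

Derivation:
A Type I error (probability α) occurs when we reject a true H₀.
A Type II error (probability β) occurs when we fail to reject a false H₀.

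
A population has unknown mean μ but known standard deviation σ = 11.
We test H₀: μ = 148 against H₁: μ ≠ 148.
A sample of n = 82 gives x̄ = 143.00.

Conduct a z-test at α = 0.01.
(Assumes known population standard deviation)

Standard error: SE = σ/√n = 11/√82 = 1.2147
z-statistic: z = (x̄ - μ₀)/SE = (143.00 - 148)/1.2147 = -4.1162
Critical value: ±2.576
p-value < 0.0001
Decision: reject H₀

Answer: z = -4.1162, reject H₀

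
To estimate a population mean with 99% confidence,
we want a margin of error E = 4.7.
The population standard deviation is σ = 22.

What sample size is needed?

Answer: n = 146

Derivation:
z_0.005 = 2.576
n = (z×σ/E)² = (2.576×22/4.7)²
n = 145.3923
Round up: n = 146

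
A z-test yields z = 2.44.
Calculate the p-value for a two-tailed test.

Answer: p-value ≈ 0.0147

Derivation:
For z = 2.44:
p = 2×P(Z > |2.44|) = 2×(1 - Φ(2.44)) = 0.0147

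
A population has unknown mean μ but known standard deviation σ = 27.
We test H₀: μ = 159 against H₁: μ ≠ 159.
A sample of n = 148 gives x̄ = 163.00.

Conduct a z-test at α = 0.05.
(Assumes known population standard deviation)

Answer: z = 1.8023, fail to reject H₀

Derivation:
Standard error: SE = σ/√n = 27/√148 = 2.2194
z-statistic: z = (x̄ - μ₀)/SE = (163.00 - 159)/2.2194 = 1.8023
Critical value: ±1.960
p-value = 0.0715
Decision: fail to reject H₀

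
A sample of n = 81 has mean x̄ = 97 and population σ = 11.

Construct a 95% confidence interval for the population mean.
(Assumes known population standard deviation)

Confidence level: 95%, α = 0.05
z_0.025 = 1.960
SE = σ/√n = 11/√81 = 1.2222
Margin of error = 1.960 × 1.2222 = 2.3955
CI: x̄ ± margin = 97 ± 2.3955
CI: (94.6045, 99.3955)

Answer: (94.6045, 99.3955)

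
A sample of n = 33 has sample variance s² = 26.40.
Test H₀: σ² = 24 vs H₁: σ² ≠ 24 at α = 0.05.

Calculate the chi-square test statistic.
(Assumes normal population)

Answer: χ² = 35.2000, fail to reject H₀

Derivation:
df = n - 1 = 32
χ² = (n-1)s²/σ₀² = 32×26.40/24 = 35.2000
Critical values: χ²_{0.975,32} = 18.291, χ²_{0.025,32} = 49.480
Rejection region: χ² < 18.291 or χ² > 49.480
Decision: fail to reject H₀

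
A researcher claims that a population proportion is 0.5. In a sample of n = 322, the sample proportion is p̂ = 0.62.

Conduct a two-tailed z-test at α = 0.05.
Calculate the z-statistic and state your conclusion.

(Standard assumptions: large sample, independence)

H₀: p = 0.5, H₁: p ≠ 0.5
Standard error: SE = √(p₀(1-p₀)/n) = √(0.5×0.5/322) = 0.027864
z-statistic: z = (p̂ - p₀)/SE = (0.62 - 0.5)/0.027864 = 4.3066
Critical value: z_0.025 = ±1.960
p-value < 0.0001
Decision: reject H₀ at α = 0.05

Answer: z = 4.3066, reject H₀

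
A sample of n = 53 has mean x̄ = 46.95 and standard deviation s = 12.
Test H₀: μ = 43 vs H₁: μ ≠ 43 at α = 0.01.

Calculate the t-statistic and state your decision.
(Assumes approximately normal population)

df = n - 1 = 52
SE = s/√n = 12/√53 = 1.6483
t = (x̄ - μ₀)/SE = (46.95 - 43)/1.6483 = 2.3964
Critical value: t_{0.005,52} = ±2.674
p-value ≈ 0.0202
Decision: fail to reject H₀

Answer: t = 2.3964, fail to reject H₀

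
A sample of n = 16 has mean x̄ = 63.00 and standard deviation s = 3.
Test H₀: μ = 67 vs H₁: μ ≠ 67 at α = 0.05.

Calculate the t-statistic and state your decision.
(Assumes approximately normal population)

df = n - 1 = 15
SE = s/√n = 3/√16 = 0.7500
t = (x̄ - μ₀)/SE = (63.00 - 67)/0.7500 = -5.3333
Critical value: t_{0.025,15} = ±2.131
p-value ≈ 0.0001
Decision: reject H₀

Answer: t = -5.3333, reject H₀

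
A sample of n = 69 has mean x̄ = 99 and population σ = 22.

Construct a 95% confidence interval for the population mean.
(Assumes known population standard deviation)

Confidence level: 95%, α = 0.05
z_0.025 = 1.960
SE = σ/√n = 22/√69 = 2.6485
Margin of error = 1.960 × 2.6485 = 5.1911
CI: x̄ ± margin = 99 ± 5.1911
CI: (93.8089, 104.1911)

Answer: (93.8089, 104.1911)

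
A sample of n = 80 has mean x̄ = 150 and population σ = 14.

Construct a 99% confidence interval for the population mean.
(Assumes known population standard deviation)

Answer: (145.9680, 154.0320)

Derivation:
Confidence level: 99%, α = 0.01
z_0.005 = 2.576
SE = σ/√n = 14/√80 = 1.5652
Margin of error = 2.576 × 1.5652 = 4.0320
CI: x̄ ± margin = 150 ± 4.0320
CI: (145.9680, 154.0320)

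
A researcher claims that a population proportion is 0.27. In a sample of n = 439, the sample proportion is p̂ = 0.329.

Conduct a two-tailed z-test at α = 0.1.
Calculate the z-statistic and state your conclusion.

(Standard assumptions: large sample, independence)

Answer: z = 2.7845, reject H₀

Derivation:
H₀: p = 0.27, H₁: p ≠ 0.27
Standard error: SE = √(p₀(1-p₀)/n) = √(0.27×0.73/439) = 0.021189
z-statistic: z = (p̂ - p₀)/SE = (0.329 - 0.27)/0.021189 = 2.7845
Critical value: z_0.05 = ±1.645
p-value = 0.0054
Decision: reject H₀ at α = 0.1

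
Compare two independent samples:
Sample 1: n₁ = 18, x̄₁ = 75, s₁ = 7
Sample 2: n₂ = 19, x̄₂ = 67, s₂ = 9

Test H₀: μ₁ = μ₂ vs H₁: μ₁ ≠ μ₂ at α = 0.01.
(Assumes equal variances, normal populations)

Answer: t = 3.0063, reject H₀

Derivation:
Pooled variance: s²_p = [17×7² + 18×9²]/(35) = 65.4571
s_p = 8.0906
SE = s_p×√(1/n₁ + 1/n₂) = 8.0906×√(1/18 + 1/19) = 2.6611
t = (x̄₁ - x̄₂)/SE = (75 - 67)/2.6611 = 3.0063
df = 35, t-critical = ±2.724
Decision: reject H₀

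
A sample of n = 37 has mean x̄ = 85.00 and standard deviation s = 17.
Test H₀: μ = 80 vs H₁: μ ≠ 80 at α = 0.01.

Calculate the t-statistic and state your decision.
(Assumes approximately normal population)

df = n - 1 = 36
SE = s/√n = 17/√37 = 2.7948
t = (x̄ - μ₀)/SE = (85.00 - 80)/2.7948 = 1.7890
Critical value: t_{0.005,36} = ±2.719
p-value ≈ 0.0820
Decision: fail to reject H₀

Answer: t = 1.7890, fail to reject H₀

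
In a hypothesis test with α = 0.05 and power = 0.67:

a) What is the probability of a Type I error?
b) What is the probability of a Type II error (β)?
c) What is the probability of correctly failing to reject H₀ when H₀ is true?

a) Type I error probability = α = 0.05
b) Power = P(reject H₀ | H₁ true) = 1 - β = 0.67, so Type II error probability = β = 1 - Power = 0.33
c) P(fail to reject H₀ | H₀ true) = 1 - α = 0.95

Answer: a) 0.05, b) 0.33, c) 0.95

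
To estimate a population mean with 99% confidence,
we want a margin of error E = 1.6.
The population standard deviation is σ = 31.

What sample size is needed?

z_0.005 = 2.576
n = (z×σ/E)² = (2.576×31/1.6)²
n = 2491.0081
Round up: n = 2492

Answer: n = 2492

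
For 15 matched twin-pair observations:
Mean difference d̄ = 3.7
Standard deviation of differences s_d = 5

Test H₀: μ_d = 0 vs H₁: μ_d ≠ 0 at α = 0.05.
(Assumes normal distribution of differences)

df = n - 1 = 14
SE = s_d/√n = 5/√15 = 1.2910
t = d̄/SE = 3.7/1.2910 = 2.8660
Critical value: t_{0.025,14} = ±2.145
p-value ≈ 0.0125
Decision: reject H₀

Answer: t = 2.8660, reject H₀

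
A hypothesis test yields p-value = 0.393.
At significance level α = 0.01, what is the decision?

Compare p-value to α:
0.393 ≥ 0.01
Decision: fail to reject H₀

Answer: fail to reject H₀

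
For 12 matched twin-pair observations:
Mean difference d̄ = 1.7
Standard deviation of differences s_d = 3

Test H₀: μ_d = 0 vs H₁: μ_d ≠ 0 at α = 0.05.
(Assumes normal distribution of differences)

Answer: t = 1.9630, fail to reject H₀

Derivation:
df = n - 1 = 11
SE = s_d/√n = 3/√12 = 0.8660
t = d̄/SE = 1.7/0.8660 = 1.9630
Critical value: t_{0.025,11} = ±2.201
p-value ≈ 0.0754
Decision: fail to reject H₀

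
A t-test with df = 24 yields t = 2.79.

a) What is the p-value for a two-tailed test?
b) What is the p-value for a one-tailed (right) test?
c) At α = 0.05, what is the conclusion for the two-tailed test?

Answer: a) 0.0102, b) 0.0051, c) reject H₀

Derivation:
Using t-distribution with df = 24:
a) Two-tailed: p = 2×P(T > 2.79) = 0.0102
b) One-tailed: p = P(T > 2.79) = 0.0051
c) 0.0102 < 0.05, reject H₀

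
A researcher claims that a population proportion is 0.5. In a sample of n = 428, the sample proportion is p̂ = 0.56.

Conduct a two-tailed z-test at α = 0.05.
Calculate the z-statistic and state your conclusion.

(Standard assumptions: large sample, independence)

H₀: p = 0.5, H₁: p ≠ 0.5
Standard error: SE = √(p₀(1-p₀)/n) = √(0.5×0.5/428) = 0.024168
z-statistic: z = (p̂ - p₀)/SE = (0.56 - 0.5)/0.024168 = 2.4826
Critical value: z_0.025 = ±1.960
p-value = 0.0130
Decision: reject H₀ at α = 0.05

Answer: z = 2.4826, reject H₀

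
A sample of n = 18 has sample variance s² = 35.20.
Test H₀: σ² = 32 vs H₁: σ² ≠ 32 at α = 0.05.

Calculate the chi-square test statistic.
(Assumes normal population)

Answer: χ² = 18.7000, fail to reject H₀

Derivation:
df = n - 1 = 17
χ² = (n-1)s²/σ₀² = 17×35.20/32 = 18.7000
Critical values: χ²_{0.975,17} = 7.564, χ²_{0.025,17} = 30.191
Rejection region: χ² < 7.564 or χ² > 30.191
Decision: fail to reject H₀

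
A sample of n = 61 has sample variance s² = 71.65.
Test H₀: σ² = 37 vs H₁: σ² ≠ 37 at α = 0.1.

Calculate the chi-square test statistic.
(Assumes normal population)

Answer: χ² = 116.1892, reject H₀

Derivation:
df = n - 1 = 60
χ² = (n-1)s²/σ₀² = 60×71.65/37 = 116.1892
Critical values: χ²_{0.95,60} = 43.188, χ²_{0.05,60} = 79.082
Rejection region: χ² < 43.188 or χ² > 79.082
Decision: reject H₀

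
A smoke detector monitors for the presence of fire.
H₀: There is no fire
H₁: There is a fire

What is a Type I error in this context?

Answer: The alarm sounds when there is no fire (false alarm)

Derivation:
Type I error (α): Rejecting H₀ when H₀ is true
Type II error (β): Failing to reject H₀ when H₁ is true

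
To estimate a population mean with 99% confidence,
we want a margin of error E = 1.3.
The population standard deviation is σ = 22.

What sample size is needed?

z_0.005 = 2.576
n = (z×σ/E)² = (2.576×22/1.3)²
n = 1900.4234
Round up: n = 1901

Answer: n = 1901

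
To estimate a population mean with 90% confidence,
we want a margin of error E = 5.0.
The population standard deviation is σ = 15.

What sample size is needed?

Answer: n = 25

Derivation:
z_0.05 = 1.645
n = (z×σ/E)² = (1.645×15/5.0)²
n = 24.3542
Round up: n = 25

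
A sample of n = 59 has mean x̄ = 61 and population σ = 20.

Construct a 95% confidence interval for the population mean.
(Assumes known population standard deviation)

Answer: (55.8966, 66.1034)

Derivation:
Confidence level: 95%, α = 0.05
z_0.025 = 1.960
SE = σ/√n = 20/√59 = 2.6038
Margin of error = 1.960 × 2.6038 = 5.1034
CI: x̄ ± margin = 61 ± 5.1034
CI: (55.8966, 66.1034)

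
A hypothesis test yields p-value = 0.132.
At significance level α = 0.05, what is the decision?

Compare p-value to α:
0.132 ≥ 0.05
Decision: fail to reject H₀

Answer: fail to reject H₀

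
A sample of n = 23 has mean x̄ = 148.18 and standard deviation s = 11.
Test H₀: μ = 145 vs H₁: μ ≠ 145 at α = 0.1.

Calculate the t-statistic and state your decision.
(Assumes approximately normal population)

df = n - 1 = 22
SE = s/√n = 11/√23 = 2.2937
t = (x̄ - μ₀)/SE = (148.18 - 145)/2.2937 = 1.3864
Critical value: t_{0.05,22} = ±1.717
p-value ≈ 0.1795
Decision: fail to reject H₀

Answer: t = 1.3864, fail to reject H₀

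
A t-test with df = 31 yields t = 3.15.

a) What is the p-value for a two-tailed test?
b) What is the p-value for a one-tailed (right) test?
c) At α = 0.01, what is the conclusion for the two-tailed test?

Answer: a) 0.0036, b) 0.0018, c) reject H₀

Derivation:
Using t-distribution with df = 31:
a) Two-tailed: p = 2×P(T > 3.15) = 0.0036
b) One-tailed: p = P(T > 3.15) = 0.0018
c) 0.0036 < 0.01, reject H₀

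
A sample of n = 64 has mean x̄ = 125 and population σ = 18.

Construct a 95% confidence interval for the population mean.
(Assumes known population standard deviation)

Confidence level: 95%, α = 0.05
z_0.025 = 1.960
SE = σ/√n = 18/√64 = 2.2500
Margin of error = 1.960 × 2.2500 = 4.4100
CI: x̄ ± margin = 125 ± 4.4100
CI: (120.5900, 129.4100)

Answer: (120.5900, 129.4100)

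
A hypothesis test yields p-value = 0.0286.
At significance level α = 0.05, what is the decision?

Compare p-value to α:
0.0286 < 0.05
Decision: reject H₀

Answer: reject H₀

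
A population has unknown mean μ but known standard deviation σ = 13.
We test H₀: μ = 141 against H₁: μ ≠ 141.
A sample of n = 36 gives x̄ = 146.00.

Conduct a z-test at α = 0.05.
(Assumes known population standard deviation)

Standard error: SE = σ/√n = 13/√36 = 2.1667
z-statistic: z = (x̄ - μ₀)/SE = (146.00 - 141)/2.1667 = 2.3077
Critical value: ±1.960
p-value = 0.0210
Decision: reject H₀

Answer: z = 2.3077, reject H₀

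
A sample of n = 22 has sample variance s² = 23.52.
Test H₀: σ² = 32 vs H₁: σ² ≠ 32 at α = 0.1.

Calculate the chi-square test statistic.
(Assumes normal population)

Answer: χ² = 15.4350, fail to reject H₀

Derivation:
df = n - 1 = 21
χ² = (n-1)s²/σ₀² = 21×23.52/32 = 15.4350
Critical values: χ²_{0.95,21} = 11.591, χ²_{0.05,21} = 32.671
Rejection region: χ² < 11.591 or χ² > 32.671
Decision: fail to reject H₀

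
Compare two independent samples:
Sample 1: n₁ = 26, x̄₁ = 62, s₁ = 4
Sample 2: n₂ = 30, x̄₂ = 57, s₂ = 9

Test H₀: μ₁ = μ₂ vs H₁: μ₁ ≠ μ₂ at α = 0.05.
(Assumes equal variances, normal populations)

Pooled variance: s²_p = [25×4² + 29×9²]/(54) = 50.9074
s_p = 7.1349
SE = s_p×√(1/n₁ + 1/n₂) = 7.1349×√(1/26 + 1/30) = 1.9118
t = (x̄₁ - x̄₂)/SE = (62 - 57)/1.9118 = 2.6153
df = 54, t-critical = ±2.005
Decision: reject H₀

Answer: t = 2.6153, reject H₀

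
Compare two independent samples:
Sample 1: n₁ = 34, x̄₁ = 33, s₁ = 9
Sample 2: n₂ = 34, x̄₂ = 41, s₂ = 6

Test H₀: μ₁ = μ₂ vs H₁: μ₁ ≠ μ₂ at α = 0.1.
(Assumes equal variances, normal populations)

Pooled variance: s²_p = [33×9² + 33×6²]/(66) = 58.5000
s_p = 7.6485
SE = s_p×√(1/n₁ + 1/n₂) = 7.6485×√(1/34 + 1/34) = 1.8550
t = (x̄₁ - x̄₂)/SE = (33 - 41)/1.8550 = -4.3127
df = 66, t-critical = ±1.668
Decision: reject H₀

Answer: t = -4.3127, reject H₀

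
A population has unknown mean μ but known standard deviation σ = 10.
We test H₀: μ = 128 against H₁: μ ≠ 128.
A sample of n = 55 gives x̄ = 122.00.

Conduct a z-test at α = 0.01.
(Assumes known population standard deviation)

Standard error: SE = σ/√n = 10/√55 = 1.3484
z-statistic: z = (x̄ - μ₀)/SE = (122.00 - 128)/1.3484 = -4.4497
Critical value: ±2.576
p-value < 0.0001
Decision: reject H₀

Answer: z = -4.4497, reject H₀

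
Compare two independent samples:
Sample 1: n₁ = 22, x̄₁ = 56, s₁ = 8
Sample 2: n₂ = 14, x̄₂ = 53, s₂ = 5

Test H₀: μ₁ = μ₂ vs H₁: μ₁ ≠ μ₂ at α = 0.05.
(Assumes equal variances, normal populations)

Answer: t = 1.2525, fail to reject H₀

Derivation:
Pooled variance: s²_p = [21×8² + 13×5²]/(34) = 49.0882
s_p = 7.0063
SE = s_p×√(1/n₁ + 1/n₂) = 7.0063×√(1/22 + 1/14) = 2.3953
t = (x̄₁ - x̄₂)/SE = (56 - 53)/2.3953 = 1.2525
df = 34, t-critical = ±2.032
Decision: fail to reject H₀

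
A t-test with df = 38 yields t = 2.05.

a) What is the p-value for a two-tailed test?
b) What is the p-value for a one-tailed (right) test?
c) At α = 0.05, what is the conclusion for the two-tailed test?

Answer: a) 0.0473, b) 0.0237, c) reject H₀

Derivation:
Using t-distribution with df = 38:
a) Two-tailed: p = 2×P(T > 2.05) = 0.0473
b) One-tailed: p = P(T > 2.05) = 0.0237
c) 0.0473 < 0.05, reject H₀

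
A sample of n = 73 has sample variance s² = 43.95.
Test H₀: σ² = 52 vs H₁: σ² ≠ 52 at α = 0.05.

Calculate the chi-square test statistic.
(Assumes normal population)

df = n - 1 = 72
χ² = (n-1)s²/σ₀² = 72×43.95/52 = 60.8538
Critical values: χ²_{0.975,72} = 50.428, χ²_{0.025,72} = 97.353
Rejection region: χ² < 50.428 or χ² > 97.353
Decision: fail to reject H₀

Answer: χ² = 60.8538, fail to reject H₀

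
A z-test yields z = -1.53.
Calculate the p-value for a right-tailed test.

Answer: p-value ≈ 0.9370

Derivation:
For z = -1.53:
p = P(Z > -1.53) = 1 - Φ(-1.53) = 0.9370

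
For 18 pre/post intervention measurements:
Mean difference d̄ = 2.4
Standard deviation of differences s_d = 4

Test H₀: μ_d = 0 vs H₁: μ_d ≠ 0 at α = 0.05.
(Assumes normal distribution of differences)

Answer: t = 2.5456, reject H₀

Derivation:
df = n - 1 = 17
SE = s_d/√n = 4/√18 = 0.9428
t = d̄/SE = 2.4/0.9428 = 2.5456
Critical value: t_{0.025,17} = ±2.110
p-value ≈ 0.0209
Decision: reject H₀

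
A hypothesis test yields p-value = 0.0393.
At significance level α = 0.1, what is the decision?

Answer: reject H₀

Derivation:
Compare p-value to α:
0.0393 < 0.1
Decision: reject H₀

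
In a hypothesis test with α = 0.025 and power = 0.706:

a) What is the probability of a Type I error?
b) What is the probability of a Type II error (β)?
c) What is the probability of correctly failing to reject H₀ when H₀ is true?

a) Type I error probability = α = 0.025
b) Power = P(reject H₀ | H₁ true) = 1 - β = 0.706, so Type II error probability = β = 1 - Power = 0.294
c) P(fail to reject H₀ | H₀ true) = 1 - α = 0.975

Answer: a) 0.025, b) 0.294, c) 0.975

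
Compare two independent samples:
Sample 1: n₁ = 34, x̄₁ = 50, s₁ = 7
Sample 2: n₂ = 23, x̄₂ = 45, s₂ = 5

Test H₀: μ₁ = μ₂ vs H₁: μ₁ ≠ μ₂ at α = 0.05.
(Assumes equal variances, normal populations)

Pooled variance: s²_p = [33×7² + 22×5²]/(55) = 39.4000
s_p = 6.2769
SE = s_p×√(1/n₁ + 1/n₂) = 6.2769×√(1/34 + 1/23) = 1.6946
t = (x̄₁ - x̄₂)/SE = (50 - 45)/1.6946 = 2.9505
df = 55, t-critical = ±2.004
Decision: reject H₀

Answer: t = 2.9505, reject H₀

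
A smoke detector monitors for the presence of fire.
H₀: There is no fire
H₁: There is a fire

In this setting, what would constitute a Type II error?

Type I error (α): Rejecting H₀ when H₀ is true
Type II error (β): Failing to reject H₀ when H₁ is true

Answer: The alarm fails to sound when there actually is a fire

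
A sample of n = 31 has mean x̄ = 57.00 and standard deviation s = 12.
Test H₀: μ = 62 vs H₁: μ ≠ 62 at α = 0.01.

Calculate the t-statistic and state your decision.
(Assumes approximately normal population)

Answer: t = -2.3199, fail to reject H₀

Derivation:
df = n - 1 = 30
SE = s/√n = 12/√31 = 2.1553
t = (x̄ - μ₀)/SE = (57.00 - 62)/2.1553 = -2.3199
Critical value: t_{0.005,30} = ±2.750
p-value ≈ 0.0273
Decision: fail to reject H₀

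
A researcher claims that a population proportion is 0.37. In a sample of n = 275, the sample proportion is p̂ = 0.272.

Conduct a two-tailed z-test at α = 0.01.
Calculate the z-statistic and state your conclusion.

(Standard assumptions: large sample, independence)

H₀: p = 0.37, H₁: p ≠ 0.37
Standard error: SE = √(p₀(1-p₀)/n) = √(0.37×0.63/275) = 0.029114
z-statistic: z = (p̂ - p₀)/SE = (0.272 - 0.37)/0.029114 = -3.3661
Critical value: z_0.005 = ±2.576
p-value = 0.0008
Decision: reject H₀ at α = 0.01

Answer: z = -3.3661, reject H₀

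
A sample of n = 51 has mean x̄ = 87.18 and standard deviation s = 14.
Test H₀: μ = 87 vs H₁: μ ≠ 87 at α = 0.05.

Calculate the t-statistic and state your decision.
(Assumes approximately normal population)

df = n - 1 = 50
SE = s/√n = 14/√51 = 1.9604
t = (x̄ - μ₀)/SE = (87.18 - 87)/1.9604 = 0.0918
Critical value: t_{0.025,50} = ±2.009
p-value ≈ 0.9272
Decision: fail to reject H₀

Answer: t = 0.0918, fail to reject H₀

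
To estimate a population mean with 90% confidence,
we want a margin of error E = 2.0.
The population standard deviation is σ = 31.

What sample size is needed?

z_0.05 = 1.645
n = (z×σ/E)² = (1.645×31/2.0)²
n = 650.1225
Round up: n = 651

Answer: n = 651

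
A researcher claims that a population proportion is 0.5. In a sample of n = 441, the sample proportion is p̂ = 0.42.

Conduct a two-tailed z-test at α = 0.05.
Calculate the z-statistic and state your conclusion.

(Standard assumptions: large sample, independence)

H₀: p = 0.5, H₁: p ≠ 0.5
Standard error: SE = √(p₀(1-p₀)/n) = √(0.5×0.5/441) = 0.023810
z-statistic: z = (p̂ - p₀)/SE = (0.42 - 0.5)/0.023810 = -3.3599
Critical value: z_0.025 = ±1.960
p-value = 0.0008
Decision: reject H₀ at α = 0.05

Answer: z = -3.3599, reject H₀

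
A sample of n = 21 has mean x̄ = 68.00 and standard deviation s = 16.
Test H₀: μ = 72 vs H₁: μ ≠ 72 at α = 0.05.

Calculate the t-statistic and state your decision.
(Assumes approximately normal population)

Answer: t = -1.1456, fail to reject H₀

Derivation:
df = n - 1 = 20
SE = s/√n = 16/√21 = 3.4915
t = (x̄ - μ₀)/SE = (68.00 - 72)/3.4915 = -1.1456
Critical value: t_{0.025,20} = ±2.086
p-value ≈ 0.2655
Decision: fail to reject H₀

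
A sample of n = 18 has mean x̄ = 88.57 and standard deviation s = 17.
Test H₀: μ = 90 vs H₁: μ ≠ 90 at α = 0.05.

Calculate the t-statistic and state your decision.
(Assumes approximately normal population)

Answer: t = -0.3569, fail to reject H₀

Derivation:
df = n - 1 = 17
SE = s/√n = 17/√18 = 4.0069
t = (x̄ - μ₀)/SE = (88.57 - 90)/4.0069 = -0.3569
Critical value: t_{0.025,17} = ±2.110
p-value ≈ 0.7256
Decision: fail to reject H₀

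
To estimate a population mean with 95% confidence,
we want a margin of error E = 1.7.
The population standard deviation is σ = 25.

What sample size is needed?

z_0.025 = 1.960
n = (z×σ/E)² = (1.960×25/1.7)²
n = 830.7958
Round up: n = 831

Answer: n = 831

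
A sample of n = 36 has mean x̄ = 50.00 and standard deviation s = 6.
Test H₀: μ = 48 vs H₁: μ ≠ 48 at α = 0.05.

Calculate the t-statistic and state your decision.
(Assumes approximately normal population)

Answer: t = 2.0000, fail to reject H₀

Derivation:
df = n - 1 = 35
SE = s/√n = 6/√36 = 1.0000
t = (x̄ - μ₀)/SE = (50.00 - 48)/1.0000 = 2.0000
Critical value: t_{0.025,35} = ±2.030
p-value ≈ 0.0533
Decision: fail to reject H₀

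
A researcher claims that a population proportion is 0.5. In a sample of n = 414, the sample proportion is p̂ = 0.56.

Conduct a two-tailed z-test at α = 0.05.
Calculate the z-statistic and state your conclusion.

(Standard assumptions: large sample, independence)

Answer: z = 2.4416, reject H₀

Derivation:
H₀: p = 0.5, H₁: p ≠ 0.5
Standard error: SE = √(p₀(1-p₀)/n) = √(0.5×0.5/414) = 0.024574
z-statistic: z = (p̂ - p₀)/SE = (0.56 - 0.5)/0.024574 = 2.4416
Critical value: z_0.025 = ±1.960
p-value = 0.0146
Decision: reject H₀ at α = 0.05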